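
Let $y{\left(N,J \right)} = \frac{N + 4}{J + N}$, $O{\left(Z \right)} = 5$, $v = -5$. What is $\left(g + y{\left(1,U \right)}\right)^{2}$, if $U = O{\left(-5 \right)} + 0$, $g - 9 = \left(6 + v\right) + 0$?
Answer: $\frac{4225}{36} \approx 117.36$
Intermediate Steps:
$g = 10$ ($g = 9 + \left(\left(6 - 5\right) + 0\right) = 9 + \left(1 + 0\right) = 9 + 1 = 10$)
$U = 5$ ($U = 5 + 0 = 5$)
$y{\left(N,J \right)} = \frac{4 + N}{J + N}$
$\left(g + y{\left(1,U \right)}\right)^{2} = \left(10 + \frac{4 + 1}{5 + 1}\right)^{2} = \left(10 + \frac{1}{6} \cdot 5\right)^{2} = \left(10 + \frac{5}{6}\right)^{2} = \left(\frac{65}{6}\right)^{2} = \frac{4225}{36}$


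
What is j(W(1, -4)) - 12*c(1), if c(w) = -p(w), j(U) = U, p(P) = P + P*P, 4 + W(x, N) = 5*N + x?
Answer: 1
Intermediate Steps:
W(x, N) = -4 + x + 5*N (W(x, N) = -4 + (5*N + x) = -4 + (x + 5*N) = -4 + x + 5*N)
p(P) = P + P²
c(w) = -w*(1 + w)
j(W(1, -4)) - 12*c(1) = (-4 + 1 + 5*(-4)) - (-12)*(1 + 1) = (-4 + 1 - 20) - (-12)*2 = -23 - 12*(-2) = -23 + 24 = 1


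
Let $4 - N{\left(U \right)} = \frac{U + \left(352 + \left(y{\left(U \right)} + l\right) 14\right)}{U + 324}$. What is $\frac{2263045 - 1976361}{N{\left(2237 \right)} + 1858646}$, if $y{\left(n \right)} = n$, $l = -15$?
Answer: $\frac{734197724}{4759968953} \approx 0.15424$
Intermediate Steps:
$N{\left(U \right)} = 4 - \frac{142 + 15 U}{324 + U}$ ($N{\left(U \right)} = 4 - \frac{U + \left(352 + \left(U - 15\right) 14\right)}{U + 324} = 4 - \frac{U + \left(352 + \left(-15 + U\right) 14\right)}{324 + U} = 4 - \frac{U + \left(352 + \left(-210 + 14 U\right)\right)}{324 + U} = 4 - \frac{U + \left(142 + 14 U\right)}{324 + U} = 4 - \frac{142 + 15 U}{324 + U}$)
$\frac{2263045 - 1976361}{N{\left(2237 \right)} + 1858646} = \frac{2263045 - 1976361}{\frac{1154 - 24607}{324 + 2237} + 1858646} = \frac{286684}{\frac{1154 - 24607}{2561} + 1858646} = \frac{286684}{\frac{1}{2561} \left(-23453\right) + 1858646} = \frac{286684}{- \frac{23453}{2561} + 1858646} = \frac{286684}{\frac{4759968953}{2561}} = 286684 \cdot \frac{2561}{4759968953} = \frac{734197724}{4759968953}$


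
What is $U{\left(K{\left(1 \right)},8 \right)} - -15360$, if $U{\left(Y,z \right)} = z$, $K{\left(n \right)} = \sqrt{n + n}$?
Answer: $15368$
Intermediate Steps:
$K{\left(n \right)} = \sqrt{2} \sqrt{n}$ ($K{\left(n \right)} = \sqrt{2 n} = \sqrt{2} \sqrt{n}$)
$U{\left(K{\left(1 \right)},8 \right)} - -15360 = 8 - -15360 = 8 + 15360 = 15368$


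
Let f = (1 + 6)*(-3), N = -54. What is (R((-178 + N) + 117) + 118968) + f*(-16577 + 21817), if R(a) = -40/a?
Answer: 205352/23 ≈ 8928.3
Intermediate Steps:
f = -21 (f = 7*(-3) = -21)
R(a) = -40/a
(R((-178 + N) + 117) + 118968) + f*(-16577 + 21817) = (-40/((-178 - 54) + 117) + 118968) - 21*(-16577 + 21817) = (-40/(-232 + 117) + 118968) - 21*5240 = (-40/(-115) + 118968) - 110040 = (-40*(-1/115) + 118968) - 110040 = (8/23 + 118968) - 110040 = 2736272/23 - 110040 = 205352/23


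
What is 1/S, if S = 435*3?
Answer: 1/1305 ≈ 0.00076628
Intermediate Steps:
S = 1305
1/S = 1/1305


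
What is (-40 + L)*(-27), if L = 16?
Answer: 648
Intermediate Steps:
(-40 + L)*(-27) = (-40 + 16)*(-27) = -24*(-27) = 648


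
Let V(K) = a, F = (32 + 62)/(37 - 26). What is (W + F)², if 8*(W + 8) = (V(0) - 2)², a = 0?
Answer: 529/484 ≈ 1.0930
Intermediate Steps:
F = 94/11 ≈ 8.5455
V(K) = 0
W = -15/2 (W = -8 + (0 - 2)²/8 = -8 + (⅛)*(-2)² = -8 + (⅛)*4 = -8 + ½ = -15/2 ≈ -7.5000)
(W + F)² = (-15/2 + 94/11)² = (23/22)² = 529/484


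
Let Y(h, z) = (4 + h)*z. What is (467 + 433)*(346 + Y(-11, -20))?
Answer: 437400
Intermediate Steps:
Y(h, z) = z*(4 + h)
(467 + 433)*(346 + Y(-11, -20)) = (467 + 433)*(346 - 20*(4 - 11)) = 900*(346 - 20*(-7)) = 900*(346 + 140) = 900*486 = 437400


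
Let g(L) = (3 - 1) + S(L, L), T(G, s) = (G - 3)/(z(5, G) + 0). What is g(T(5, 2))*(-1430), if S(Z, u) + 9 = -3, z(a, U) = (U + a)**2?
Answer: 14300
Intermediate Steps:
S(Z, u) = -12 (S(Z, u) = -9 - 3 = -12)
T(G, s) = (-3 + G)/(5 + G)**2 (T(G, s) = (G - 3)/((G + 5)**2 + 0) = (-3 + G)/((5 + G)**2 + 0) = (-3 + G)/((5 + G)**2) = (-3 + G)/(5 + G)**2)
g(L) = -10 (g(L) = (3 - 1) - 12 = 2 - 12 = -10)
g(T(5, 2))*(-1430) = -10*(-1430) = 14300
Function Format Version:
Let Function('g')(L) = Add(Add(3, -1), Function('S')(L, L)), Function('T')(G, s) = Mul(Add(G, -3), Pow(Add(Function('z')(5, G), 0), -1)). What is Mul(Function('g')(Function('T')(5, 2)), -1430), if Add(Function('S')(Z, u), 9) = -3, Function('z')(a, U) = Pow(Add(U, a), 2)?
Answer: 14300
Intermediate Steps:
Function('S')(Z, u) = -12 (Function('S')(Z, u) = Add(-9, -3) = -12)
Function('T')(G, s) = Mul(Pow(Add(5, G), -2), Add(-3, G)) (Function('T')(G, s) = Mul(Add(G, -3), Pow(Add(Pow(Add(G, 5), 2), 0), -1)) = Mul(Add(-3, G), Pow(Add(Pow(Add(5, G), 2), 0), -1)) = Mul(Add(-3, G), Pow(Pow(Add(5, G), 2), -1)) = Mul(Add(-3, G), Pow(Add(5, G), -2)) = Mul(Pow(Add(5, G), -2), Add(-3, G)))
Function('g')(L) = -10 (Function('g')(L) = Add(Add(3, -1), -12) = Add(2, -12) = -10)
Mul(Function('g')(Function('T')(5, 2)), -1430) = Mul(-10, -1430) = 14300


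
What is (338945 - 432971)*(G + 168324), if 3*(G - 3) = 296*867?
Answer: -23870474646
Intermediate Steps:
G = 85547 (G = 3 + (296*867)/3 = 3 + (⅓)*256632 = 3 + 85544 = 85547)
(338945 - 432971)*(G + 168324) = (338945 - 432971)*(85547 + 168324) = -94026*253871 = -23870474646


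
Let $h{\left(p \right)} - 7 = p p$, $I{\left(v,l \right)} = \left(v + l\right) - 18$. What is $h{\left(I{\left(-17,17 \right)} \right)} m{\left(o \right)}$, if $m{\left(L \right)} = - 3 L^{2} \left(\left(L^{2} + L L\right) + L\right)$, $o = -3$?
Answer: $-134055$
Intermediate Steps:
$I{\left(v,l \right)} = -18 + l + v$ ($I{\left(v,l \right)} = \left(l + v\right) - 18 = -18 + l + v$)
$h{\left(p \right)} = 7 + p^{2}$ ($h{\left(p \right)} = 7 + p p = 7 + p^{2}$)
$m{\left(L \right)} = - 3 L^{2} \left(L + 2 L^{2}\right)$ ($m{\left(L \right)} = - 3 L^{2} \left(\left(L^{2} + L^{2}\right) + L\right) = - 3 L^{2} \left(2 L^{2} + L\right) = - 3 L^{2} \left(L + 2 L^{2}\right)$)
$h{\left(I{\left(-17,17 \right)} \right)} m{\left(o \right)} = \left(7 + \left(-18 + 17 - 17\right)^{2}\right) \left(-3\right)^{3} \left(-3 - -18\right) = \left(7 + \left(-18\right)^{2}\right) \left(- 27 \left(-3 + 18\right)\right) = \left(7 + 324\right) \left(\left(-27\right) 15\right) = 331 \left(-405\right) = -134055$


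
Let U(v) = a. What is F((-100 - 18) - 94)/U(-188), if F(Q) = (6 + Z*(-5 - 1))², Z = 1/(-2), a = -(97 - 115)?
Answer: 9/2 ≈ 4.5000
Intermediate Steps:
a = 18 (a = -1*(-18) = 18)
U(v) = 18
Z = -½ ≈ -0.50000
F(Q) = 81 (F(Q) = (6 - (-5 - 1)/2)² = (6 - ½*(-6))² = (6 + 3)² = 9² = 81)
F((-100 - 18) - 94)/U(-188) = 81/18 = 81*(1/18) = 9/2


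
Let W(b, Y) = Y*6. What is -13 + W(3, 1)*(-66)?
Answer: -409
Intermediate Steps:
W(b, Y) = 6*Y
-13 + W(3, 1)*(-66) = -13 + (6*1)*(-66) = -13 + 6*(-66) = -13 - 396 = -409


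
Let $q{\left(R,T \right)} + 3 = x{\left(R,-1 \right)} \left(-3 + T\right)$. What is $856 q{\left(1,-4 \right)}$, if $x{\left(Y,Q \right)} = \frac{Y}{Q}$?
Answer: $3424$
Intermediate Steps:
$q{\left(R,T \right)} = -3 - R \left(-3 + T\right)$ ($q{\left(R,T \right)} = -3 + \frac{R}{-1} \left(-3 + T\right) = -3 + R \left(-1\right) \left(-3 + T\right) = -3 + - R \left(-3 + T\right) = -3 - R \left(-3 + T\right)$)
$856 q{\left(1,-4 \right)} = 856 \left(-3 + 3 \cdot 1 - 1 \left(-4\right)\right) = 856 \left(-3 + 3 + 4\right) = 856 \cdot 4 = 3424$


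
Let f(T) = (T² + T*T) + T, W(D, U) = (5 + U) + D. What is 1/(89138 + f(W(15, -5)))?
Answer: 1/89603 ≈ 1.1160e-5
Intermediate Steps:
W(D, U) = 5 + D + U
f(T) = T + 2*T² (f(T) = (T² + T²) + T = 2*T² + T = T + 2*T²)
1/(89138 + f(W(15, -5))) = 1/(89138 + (5 + 15 - 5)*(1 + 2*(5 + 15 - 5))) = 1/(89138 + 15*(1 + 2*15)) = 1/(89138 + 15*(1 + 30)) = 1/(89138 + 15*31) = 1/(89138 + 465) = 1/89603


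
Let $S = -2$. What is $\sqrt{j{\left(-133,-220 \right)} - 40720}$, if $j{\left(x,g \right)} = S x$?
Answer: $i \sqrt{40454} \approx 201.13 i$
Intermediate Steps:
$j{\left(x,g \right)} = - 2 x$
$\sqrt{j{\left(-133,-220 \right)} - 40720} = \sqrt{\left(-2\right) \left(-133\right) - 40720} = \sqrt{266 - 40720} = \sqrt{-40454} = i \sqrt{40454}$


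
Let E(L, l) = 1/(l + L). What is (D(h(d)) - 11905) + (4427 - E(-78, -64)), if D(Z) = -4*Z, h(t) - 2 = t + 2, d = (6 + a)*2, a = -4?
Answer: -1066419/142 ≈ -7510.0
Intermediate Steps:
E(L, l) = 1/(L + l)
d = 4 (d = (6 - 4)*2 = 2*2 = 4)
h(t) = 4 + t (h(t) = 2 + (t + 2) = 2 + (2 + t) = 4 + t)
(D(h(d)) - 11905) + (4427 - E(-78, -64)) = (-4*(4 + 4) - 11905) + (4427 - 1/(-78 - 64)) = (-4*8 - 11905) + (4427 - 1/(-142)) = (-32 - 11905) + (4427 - 1*(-1/142)) = -11937 + (4427 + 1/142) = -11937 + 628635/142 = -1066419/142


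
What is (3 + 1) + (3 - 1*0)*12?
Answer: 40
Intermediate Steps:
(3 + 1) + (3 - 1*0)*12 = 4 + (3 + 0)*12 = 4 + 3*12 = 4 + 36 = 40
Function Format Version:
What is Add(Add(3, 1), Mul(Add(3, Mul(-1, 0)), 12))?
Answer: 40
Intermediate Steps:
Add(Add(3, 1), Mul(Add(3, Mul(-1, 0)), 12)) = Add(4, Mul(Add(3, 0), 12)) = Add(4, Mul(3, 12)) = Add(4, 36) = 40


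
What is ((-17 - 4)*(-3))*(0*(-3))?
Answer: 0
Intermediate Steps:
((-17 - 4)*(-3))*(0*(-3)) = -21*(-3)*0 = 63*0 = 0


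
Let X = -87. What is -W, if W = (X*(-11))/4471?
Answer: -957/4471 ≈ -0.21405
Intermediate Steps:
W = 957/4471 (W = -87*(-11)/4471 = 957*(1/4471) = 957/4471 ≈ 0.21405)
-W = -1*957/4471 = -957/4471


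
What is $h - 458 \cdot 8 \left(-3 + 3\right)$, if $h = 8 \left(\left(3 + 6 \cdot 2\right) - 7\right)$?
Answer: $64$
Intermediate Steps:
$h = 64$ ($h = 8 \left(\left(3 + 12\right) - 7\right) = 8 \left(15 - 7\right) = 8 \cdot 8 = 64$)
$h - 458 \cdot 8 \left(-3 + 3\right) = 64 - 458 \cdot 8 \left(-3 + 3\right) = 64 - 458 \cdot 8 \cdot 0 = 64 - 0 = 64 + 0 = 64$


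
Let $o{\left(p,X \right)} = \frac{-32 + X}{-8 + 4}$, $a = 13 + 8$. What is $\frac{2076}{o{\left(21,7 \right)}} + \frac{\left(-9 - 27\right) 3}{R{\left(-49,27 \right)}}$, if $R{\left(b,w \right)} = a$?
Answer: $\frac{57228}{175} \approx 327.02$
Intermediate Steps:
$a = 21$
$R{\left(b,w \right)} = 21$
$o{\left(p,X \right)} = 8 - \frac{X}{4}$ ($o{\left(p,X \right)} = \frac{-32 + X}{-4} = \left(-32 + X\right) \left(- \frac{1}{4}\right) = 8 - \frac{X}{4}$)
$\frac{2076}{o{\left(21,7 \right)}} + \frac{\left(-9 - 27\right) 3}{R{\left(-49,27 \right)}} = \frac{2076}{8 - \frac{7}{4}} + \frac{\left(-9 - 27\right) 3}{21} = \frac{2076}{8 - \frac{7}{4}} + \left(-36\right) 3 \cdot \frac{1}{21} = \frac{2076}{\frac{25}{4}} - \frac{36}{7} = 2076 \cdot \frac{4}{25} - \frac{36}{7} = \frac{8304}{25} - \frac{36}{7} = \frac{57228}{175}$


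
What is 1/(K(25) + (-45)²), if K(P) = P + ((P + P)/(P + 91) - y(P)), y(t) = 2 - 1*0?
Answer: 58/118809 ≈ 0.00048818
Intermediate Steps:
y(t) = 2 (y(t) = 2 + 0 = 2)
K(P) = -2 + P + 2*P/(91 + P) (K(P) = P + ((P + P)/(P + 91) - 1*2) = P + ((2*P)/(91 + P) - 2) = P + (2*P/(91 + P) - 2) = P + (-2 + 2*P/(91 + P)) = -2 + P + 2*P/(91 + P))
1/(K(25) + (-45)²) = 1/((-182 + 25² + 91*25)/(91 + 25) + (-45)²) = 1/((-182 + 625 + 2275)/116 + 2025) = 1/((1/116)*2718 + 2025) = 1/(1359/58 + 2025) = 1/(118809/58) = 58/118809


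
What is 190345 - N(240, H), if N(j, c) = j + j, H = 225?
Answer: 189865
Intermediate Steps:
N(j, c) = 2*j
190345 - N(240, H) = 190345 - 2*240 = 190345 - 1*480 = 190345 - 480 = 189865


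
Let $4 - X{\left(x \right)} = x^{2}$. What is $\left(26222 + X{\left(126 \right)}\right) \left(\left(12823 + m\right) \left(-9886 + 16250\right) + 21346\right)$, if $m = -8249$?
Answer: $301498418700$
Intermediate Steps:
$X{\left(x \right)} = 4 - x^{2}$
$\left(26222 + X{\left(126 \right)}\right) \left(\left(12823 + m\right) \left(-9886 + 16250\right) + 21346\right) = \left(26222 + \left(4 - 126^{2}\right)\right) \left(\left(12823 - 8249\right) \left(-9886 + 16250\right) + 21346\right) = \left(26222 + \left(4 - 15876\right)\right) \left(4574 \cdot 6364 + 21346\right) = \left(26222 + \left(4 - 15876\right)\right) \left(29108936 + 21346\right) = \left(26222 - 15872\right) 29130282 = 10350 \cdot 29130282 = 301498418700$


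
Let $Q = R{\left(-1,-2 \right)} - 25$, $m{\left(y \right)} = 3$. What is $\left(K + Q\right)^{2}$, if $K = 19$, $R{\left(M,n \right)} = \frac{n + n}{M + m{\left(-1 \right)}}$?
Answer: $64$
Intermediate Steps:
$R{\left(M,n \right)} = \frac{2 n}{3 + M}$ ($R{\left(M,n \right)} = \frac{n + n}{M + 3} = \frac{2 n}{3 + M}$)
$Q = -27$ ($Q = 2 \left(-2\right) \frac{1}{3 - 1} - 25 = 2 \left(-2\right) \frac{1}{2} - 25 = -2 - 25 = -27$)
$\left(K + Q\right)^{2} = \left(19 - 27\right)^{2} = \left(-8\right)^{2} = 64$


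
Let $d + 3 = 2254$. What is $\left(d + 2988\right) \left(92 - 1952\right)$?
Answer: $-9744540$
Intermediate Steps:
$d = 2251$ ($d = -3 + 2254 = 2251$)
$\left(d + 2988\right) \left(92 - 1952\right) = \left(2251 + 2988\right) \left(92 - 1952\right) = 5239 \left(-1860\right) = -9744540$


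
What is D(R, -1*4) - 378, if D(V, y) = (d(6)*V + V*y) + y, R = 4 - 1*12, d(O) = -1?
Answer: -342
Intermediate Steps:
R = -8 (R = 4 - 12 = -8)
D(V, y) = y - V + V*y (D(V, y) = (-V + V*y) + y = y - V + V*y)
D(R, -1*4) - 378 = (-1*4 - 1*(-8) - (-8)*4) - 378 = (-4 + 8 - 8*(-4)) - 378 = (-4 + 8 + 32) - 378 = 36 - 378 = -342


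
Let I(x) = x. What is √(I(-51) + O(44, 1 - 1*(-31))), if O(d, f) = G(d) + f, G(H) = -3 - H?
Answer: I*√66 ≈ 8.124*I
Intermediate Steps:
O(d, f) = -3 + f - d (O(d, f) = (-3 - d) + f = -3 + f - d)
√(I(-51) + O(44, 1 - 1*(-31))) = √(-51 + (-3 + (1 - 1*(-31)) - 1*44)) = √(-51 + (-3 + (1 + 31) - 44)) = √(-51 + (-3 + 32 - 44)) = √(-51 - 15) = √(-66) = I*√66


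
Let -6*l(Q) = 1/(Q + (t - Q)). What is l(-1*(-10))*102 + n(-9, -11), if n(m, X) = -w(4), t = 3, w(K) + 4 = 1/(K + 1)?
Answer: -28/15 ≈ -1.8667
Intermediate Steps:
w(K) = -4 + 1/(1 + K) (w(K) = -4 + 1/(K + 1) = -4 + 1/(1 + K))
n(m, X) = 19/5 (n(m, X) = -(-3 - 4*4)/(1 + 4) = -(-3 - 16)/5 = -(-19)/5 = -1*(-19/5) = 19/5)
l(Q) = -1/18 (l(Q) = -1/(6*(Q + (3 - Q))) = -⅙/3 = -⅙*⅓ = -1/18)
l(-1*(-10))*102 + n(-9, -11) = -1/18*102 + 19/5 = -17/3 + 19/5 = -28/15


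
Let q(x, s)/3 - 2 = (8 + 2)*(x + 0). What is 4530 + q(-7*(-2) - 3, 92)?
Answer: 4866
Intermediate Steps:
q(x, s) = 6 + 30*x (q(x, s) = 6 + 3*((8 + 2)*(x + 0)) = 6 + 3*(10*x) = 6 + 30*x)
4530 + q(-7*(-2) - 3, 92) = 4530 + (6 + 30*(-7*(-2) - 3)) = 4530 + (6 + 30*(14 - 3)) = 4530 + (6 + 30*11) = 4530 + (6 + 330) = 4530 + 336 = 4866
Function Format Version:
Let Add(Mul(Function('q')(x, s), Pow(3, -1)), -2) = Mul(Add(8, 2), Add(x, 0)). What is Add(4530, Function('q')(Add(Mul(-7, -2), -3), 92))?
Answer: 4866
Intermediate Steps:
Function('q')(x, s) = Add(6, Mul(30, x)) (Function('q')(x, s) = Add(6, Mul(3, Mul(Add(8, 2), Add(x, 0)))) = Add(6, Mul(3, Mul(10, x))) = Add(6, Mul(30, x)))
Add(4530, Function('q')(Add(Mul(-7, -2), -3), 92)) = Add(4530, Add(6, Mul(30, Add(Mul(-7, -2), -3)))) = Add(4530, Add(6, Mul(30, Add(14, -3)))) = Add(4530, Add(6, Mul(30, 11))) = Add(4530, Add(6, 330)) = Add(4530, 336) = 4866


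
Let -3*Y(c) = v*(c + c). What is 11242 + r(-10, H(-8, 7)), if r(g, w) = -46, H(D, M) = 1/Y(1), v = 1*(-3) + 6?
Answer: 11196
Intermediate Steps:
v = 3 (v = -3 + 6 = 3)
Y(c) = -2*c (Y(c) = -(c + c) = -2*c)
H(D, M) = -1/2 (H(D, M) = 1/(-2*1) = 1/(-2) = -1/2)
11242 + r(-10, H(-8, 7)) = 11242 - 46 = 11196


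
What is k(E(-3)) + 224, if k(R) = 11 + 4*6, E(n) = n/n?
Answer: 259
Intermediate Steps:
E(n) = 1
k(R) = 35 (k(R) = 11 + 24 = 35)
k(E(-3)) + 224 = 35 + 224 = 259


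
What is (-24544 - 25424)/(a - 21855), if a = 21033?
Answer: 8328/137 ≈ 60.788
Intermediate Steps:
(-24544 - 25424)/(a - 21855) = (-24544 - 25424)/(21033 - 21855) = -49968/(-822) = -49968*(-1/822) = 8328/137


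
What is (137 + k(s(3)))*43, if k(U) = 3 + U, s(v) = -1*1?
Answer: 5977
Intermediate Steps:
s(v) = -1
(137 + k(s(3)))*43 = (137 + (3 - 1))*43 = (137 + 2)*43 = 139*43 = 5977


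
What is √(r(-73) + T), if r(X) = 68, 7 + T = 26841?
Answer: √26902 ≈ 164.02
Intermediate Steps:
T = 26834 (T = -7 + 26841 = 26834)
√(r(-73) + T) = √(68 + 26834) = √26902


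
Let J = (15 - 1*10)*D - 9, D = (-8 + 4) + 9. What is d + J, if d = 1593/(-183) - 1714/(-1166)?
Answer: 311712/35563 ≈ 8.7651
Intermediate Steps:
D = 5 (D = -4 + 9 = 5)
d = -257296/35563 (d = 1593*(-1/183) - 1714*(-1/1166) = -531/61 + 857/583 = -257296/35563 ≈ -7.2349)
J = 16 (J = (15 - 1*10)*5 - 9 = (15 - 10)*5 - 9 = 5*5 - 9 = 25 - 9 = 16)
d + J = -257296/35563 + 16 = 311712/35563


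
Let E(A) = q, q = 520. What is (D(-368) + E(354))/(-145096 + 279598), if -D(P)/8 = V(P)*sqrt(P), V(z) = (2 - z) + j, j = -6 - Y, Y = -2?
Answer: 260/67251 - 1952*I*sqrt(23)/22417 ≈ 0.0038661 - 0.41761*I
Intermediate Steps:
E(A) = 520
j = -4 (j = -6 - 1*(-2) = -6 + 2 = -4)
V(z) = -2 - z (V(z) = (2 - z) - 4 = -2 - z)
D(P) = -8*sqrt(P)*(-2 - P) (D(P) = -8*(-2 - P)*sqrt(P) = -8*sqrt(P)*(-2 - P))
(D(-368) + E(354))/(-145096 + 279598) = (8*sqrt(-368)*(2 - 368) + 520)/(-145096 + 279598) = (8*(4*I*sqrt(23))*(-366) + 520)/134502 = (-11712*I*sqrt(23) + 520)*(1/134502) = (520 - 11712*I*sqrt(23))*(1/134502) = 260/67251 - 1952*I*sqrt(23)/22417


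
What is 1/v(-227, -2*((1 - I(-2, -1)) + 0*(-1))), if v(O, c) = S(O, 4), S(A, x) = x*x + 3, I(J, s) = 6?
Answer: 1/19 ≈ 0.052632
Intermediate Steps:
S(A, x) = 3 + x² (S(A, x) = x² + 3 = 3 + x²)
v(O, c) = 19 (v(O, c) = 3 + 4² = 3 + 16 = 19)
1/v(-227, -2*((1 - I(-2, -1)) + 0*(-1))) = 1/19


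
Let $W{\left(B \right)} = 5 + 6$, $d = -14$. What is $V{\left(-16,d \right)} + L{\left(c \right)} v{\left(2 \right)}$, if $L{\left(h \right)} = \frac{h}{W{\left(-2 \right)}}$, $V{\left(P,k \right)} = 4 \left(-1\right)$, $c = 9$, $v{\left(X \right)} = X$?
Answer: $- \frac{26}{11} \approx -2.3636$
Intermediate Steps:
$W{\left(B \right)} = 11$
$V{\left(P,k \right)} = -4$
$L{\left(h \right)} = \frac{h}{11}$
$V{\left(-16,d \right)} + L{\left(c \right)} v{\left(2 \right)} = -4 + \frac{1}{11} \cdot 9 \cdot 2 = -4 + \frac{9}{11} \cdot 2 = -4 + \frac{18}{11} = - \frac{26}{11}$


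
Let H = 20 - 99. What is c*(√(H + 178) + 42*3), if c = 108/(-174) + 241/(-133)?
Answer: -168894/551 - 28149*√11/3857 ≈ -330.73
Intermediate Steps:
c = -9383/3857 (c = 108*(-1/174) + 241*(-1/133) = -18/29 - 241/133 = -9383/3857 ≈ -2.4327)
H = -79
c*(√(H + 178) + 42*3) = -9383*(√(-79 + 178) + 42*3)/3857 = -9383*(√99 + 126)/3857 = -9383*(3*√11 + 126)/3857 = -9383*(126 + 3*√11)/3857 = -168894/551 - 28149*√11/3857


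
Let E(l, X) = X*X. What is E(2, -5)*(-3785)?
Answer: -94625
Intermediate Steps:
E(l, X) = X**2
E(2, -5)*(-3785) = (-5)**2*(-3785) = 25*(-3785) = -94625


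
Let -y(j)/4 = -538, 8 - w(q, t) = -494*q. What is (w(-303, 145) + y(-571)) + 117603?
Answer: -29919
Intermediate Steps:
w(q, t) = 8 + 494*q (w(q, t) = 8 - (-494)*q = 8 + 494*q)
y(j) = 2152 (y(j) = -4*(-538) = 2152)
(w(-303, 145) + y(-571)) + 117603 = ((8 + 494*(-303)) + 2152) + 117603 = ((8 - 149682) + 2152) + 117603 = (-149674 + 2152) + 117603 = -147522 + 117603 = -29919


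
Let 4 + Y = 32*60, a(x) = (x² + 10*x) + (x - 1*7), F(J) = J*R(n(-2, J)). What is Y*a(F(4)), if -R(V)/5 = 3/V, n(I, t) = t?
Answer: 101548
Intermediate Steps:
R(V) = -15/V
F(J) = -15 (F(J) = J*(-15/J) = -15)
a(x) = -7 + x² + 11*x (a(x) = (x² + 10*x) + (x - 7) = (x² + 10*x) + (-7 + x) = -7 + x² + 11*x)
Y = 1916 (Y = -4 + 32*60 = -4 + 1920 = 1916)
Y*a(F(4)) = 1916*(-7 + (-15)² + 11*(-15)) = 1916*(-7 + 225 - 165) = 1916*53 = 101548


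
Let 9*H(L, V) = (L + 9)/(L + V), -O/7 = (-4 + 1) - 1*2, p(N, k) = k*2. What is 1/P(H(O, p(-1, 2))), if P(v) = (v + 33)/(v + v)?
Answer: 8/1057 ≈ 0.0075686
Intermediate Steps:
p(N, k) = 2*k
O = 35 (O = -7*((-4 + 1) - 1*2) = -7*(-3 - 2) = -7*(-5) = 35)
H(L, V) = (9 + L)/(9*(L + V)) (H(L, V) = ((L + 9)/(L + V))/9 = ((9 + L)/(L + V))/9 = (9 + L)/(9*(L + V)))
P(v) = (33 + v)/(2*v) (P(v) = (33 + v)/((2*v)) = (33 + v)*(1/(2*v)) = (33 + v)/(2*v))
1/P(H(O, p(-1, 2))) = 1/((33 + (1 + (⅑)*35)/(35 + 2*2))/(2*(((1 + (⅑)*35)/(35 + 2*2))))) = 1/((33 + (1 + 35/9)/(35 + 4))/(2*(((1 + 35/9)/(35 + 4))))) = 1/((33 + (44/9)/39)/(2*(((44/9)/39)))) = 1/((33 + (1/39)*(44/9))/(2*(((1/39)*(44/9))))) = 1/((33 + 44/351)/(2*(44/351))) = 1/((½)*(351/44)*(11627/351)) = 1/(1057/8) = 8/1057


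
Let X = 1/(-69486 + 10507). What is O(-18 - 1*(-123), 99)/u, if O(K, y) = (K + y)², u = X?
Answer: -2454470064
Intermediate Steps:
X = -1/58979 (X = 1/(-58979) = -1/58979 ≈ -1.6955e-5)
u = -1/58979 ≈ -1.6955e-5
O(-18 - 1*(-123), 99)/u = ((-18 - 1*(-123)) + 99)²/(-1/58979) = ((-18 + 123) + 99)²*(-58979) = (105 + 99)²*(-58979) = 204²*(-58979) = 41616*(-58979) = -2454470064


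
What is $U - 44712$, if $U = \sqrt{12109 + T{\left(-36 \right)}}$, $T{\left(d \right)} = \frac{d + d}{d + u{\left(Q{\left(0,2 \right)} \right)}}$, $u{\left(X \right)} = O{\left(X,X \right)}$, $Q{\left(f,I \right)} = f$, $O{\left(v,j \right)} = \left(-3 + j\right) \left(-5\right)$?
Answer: $-44712 + \frac{\sqrt{593509}}{7} \approx -44602.0$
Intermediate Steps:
$O{\left(v,j \right)} = 15 - 5 j$
$u{\left(X \right)} = 15 - 5 X$
$T{\left(d \right)} = \frac{2 d}{15 + d}$ ($T{\left(d \right)} = \frac{d + d}{d + \left(15 - 0\right)} = \frac{2 d}{d + \left(15 + 0\right)} = \frac{2 d}{d + 15} = \frac{2 d}{15 + d}$)
$U = \frac{\sqrt{593509}}{7}$ ($U = \sqrt{12109 + 2 \left(-36\right) \frac{1}{15 - 36}} = \sqrt{12109 + 2 \left(-36\right) \frac{1}{-21}} = \sqrt{12109 + 2 \left(-36\right) \left(- \frac{1}{21}\right)} = \sqrt{12109 + \frac{24}{7}} = \sqrt{\frac{84787}{7}} = \frac{\sqrt{593509}}{7} \approx 110.06$)
$U - 44712 = \frac{\sqrt{593509}}{7} - 44712 = -44712 + \frac{\sqrt{593509}}{7}$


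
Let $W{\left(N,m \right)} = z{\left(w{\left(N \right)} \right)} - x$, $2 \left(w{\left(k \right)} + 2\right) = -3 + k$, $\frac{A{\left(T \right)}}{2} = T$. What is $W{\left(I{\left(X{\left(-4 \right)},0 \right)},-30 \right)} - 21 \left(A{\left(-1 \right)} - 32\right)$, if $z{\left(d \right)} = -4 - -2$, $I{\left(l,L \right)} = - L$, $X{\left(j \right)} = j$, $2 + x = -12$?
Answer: $726$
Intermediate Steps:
$A{\left(T \right)} = 2 T$
$w{\left(k \right)} = - \frac{7}{2} + \frac{k}{2}$ ($w{\left(k \right)} = -2 + \frac{-3 + k}{2} = -2 + \left(- \frac{3}{2} + \frac{k}{2}\right) = - \frac{7}{2} + \frac{k}{2}$)
$x = -14$ ($x = -2 - 12 = -14$)
$z{\left(d \right)} = -2$ ($z{\left(d \right)} = -4 + 2 = -2$)
$W{\left(N,m \right)} = 12$ ($W{\left(N,m \right)} = -2 - -14 = -2 + 14 = 12$)
$W{\left(I{\left(X{\left(-4 \right)},0 \right)},-30 \right)} - 21 \left(A{\left(-1 \right)} - 32\right) = 12 - 21 \left(2 \left(-1\right) - 32\right) = 12 - 21 \left(-2 - 32\right) = 12 - -714 = 12 + 714 = 726$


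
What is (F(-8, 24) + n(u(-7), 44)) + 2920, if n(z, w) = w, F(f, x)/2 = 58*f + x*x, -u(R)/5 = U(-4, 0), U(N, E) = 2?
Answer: 3188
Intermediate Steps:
u(R) = -10 (u(R) = -5*2 = -10)
F(f, x) = 2*x**2 + 116*f (F(f, x) = 2*(58*f + x*x) = 2*(58*f + x**2) = 2*(x**2 + 58*f) = 2*x**2 + 116*f)
(F(-8, 24) + n(u(-7), 44)) + 2920 = ((2*24**2 + 116*(-8)) + 44) + 2920 = ((2*576 - 928) + 44) + 2920 = ((1152 - 928) + 44) + 2920 = (224 + 44) + 2920 = 268 + 2920 = 3188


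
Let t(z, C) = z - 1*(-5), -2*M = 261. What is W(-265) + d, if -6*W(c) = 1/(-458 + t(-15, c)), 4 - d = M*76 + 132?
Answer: 27490321/2808 ≈ 9790.0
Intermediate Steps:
M = -261/2 (M = -½*261 = -261/2 ≈ -130.50)
t(z, C) = 5 + z (t(z, C) = z + 5 = 5 + z)
d = 9790 (d = 4 - (-261/2*76 + 132) = 4 - (-9918 + 132) = 4 - 1*(-9786) = 4 + 9786 = 9790)
W(c) = 1/2808 (W(c) = -1/(6*(-458 + (5 - 15))) = -1/(6*(-458 - 10)) = -⅙/(-468) = -⅙*(-1/468) = 1/2808)
W(-265) + d = 1/2808 + 9790 = 27490321/2808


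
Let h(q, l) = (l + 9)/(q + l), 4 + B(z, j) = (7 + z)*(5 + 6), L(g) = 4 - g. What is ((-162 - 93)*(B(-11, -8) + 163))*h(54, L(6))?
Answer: -205275/52 ≈ -3947.6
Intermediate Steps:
B(z, j) = 73 + 11*z (B(z, j) = -4 + (7 + z)*(5 + 6) = -4 + (7 + z)*11 = -4 + (77 + 11*z) = 73 + 11*z)
h(q, l) = (9 + l)/(l + q)
((-162 - 93)*(B(-11, -8) + 163))*h(54, L(6)) = ((-162 - 93)*((73 + 11*(-11)) + 163))*((9 + (4 - 1*6))/((4 - 1*6) + 54)) = (-255*((73 - 121) + 163))*((9 + (4 - 6))/((4 - 6) + 54)) = (-255*(-48 + 163))*((9 - 2)/(-2 + 54)) = (-255*115)*(7/52) = -29325*7/52 = -205275/52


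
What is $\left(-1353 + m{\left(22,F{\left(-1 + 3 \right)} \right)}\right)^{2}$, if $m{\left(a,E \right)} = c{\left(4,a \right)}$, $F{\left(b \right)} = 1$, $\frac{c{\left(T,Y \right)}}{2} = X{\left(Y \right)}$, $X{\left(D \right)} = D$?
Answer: $1713481$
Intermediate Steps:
$c{\left(T,Y \right)} = 2 Y$
$m{\left(a,E \right)} = 2 a$
$\left(-1353 + m{\left(22,F{\left(-1 + 3 \right)} \right)}\right)^{2} = \left(-1353 + 2 \cdot 22\right)^{2} = \left(-1353 + 44\right)^{2} = \left(-1309\right)^{2} = 1713481$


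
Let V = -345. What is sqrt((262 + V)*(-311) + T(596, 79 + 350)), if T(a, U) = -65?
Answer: 2*sqrt(6437) ≈ 160.46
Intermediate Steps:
sqrt((262 + V)*(-311) + T(596, 79 + 350)) = sqrt((262 - 345)*(-311) - 65) = sqrt(-83*(-311) - 65) = sqrt(25813 - 65) = sqrt(25748) = 2*sqrt(6437)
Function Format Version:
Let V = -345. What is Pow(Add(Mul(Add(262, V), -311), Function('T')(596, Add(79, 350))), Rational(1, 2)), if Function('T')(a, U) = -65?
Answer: Mul(2, Pow(6437, Rational(1, 2))) ≈ 160.46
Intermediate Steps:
Pow(Add(Mul(Add(262, V), -311), Function('T')(596, Add(79, 350))), Rational(1, 2)) = Pow(Add(Mul(Add(262, -345), -311), -65), Rational(1, 2)) = Pow(Add(Mul(-83, -311), -65), Rational(1, 2)) = Pow(Add(25813, -65), Rational(1, 2)) = Pow(25748, Rational(1, 2)) = Mul(2, Pow(6437, Rational(1, 2)))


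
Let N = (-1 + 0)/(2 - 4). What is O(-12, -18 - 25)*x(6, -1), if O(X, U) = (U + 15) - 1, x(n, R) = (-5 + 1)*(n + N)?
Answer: 754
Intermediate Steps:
N = 1/2 (N = -1/(-2) = -1*(-1/2) = 1/2 ≈ 0.50000)
x(n, R) = -2 - 4*n (x(n, R) = (-5 + 1)*(n + 1/2) = -4*(1/2 + n) = -2 - 4*n)
O(X, U) = 14 + U (O(X, U) = (15 + U) - 1 = 14 + U)
O(-12, -18 - 25)*x(6, -1) = (14 + (-18 - 25))*(-2 - 4*6) = (14 - 43)*(-2 - 24) = -29*(-26) = 754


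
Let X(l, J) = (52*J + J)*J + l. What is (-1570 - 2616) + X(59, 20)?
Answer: 17073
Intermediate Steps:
X(l, J) = l + 53*J² (X(l, J) = (53*J)*J + l = 53*J² + l = l + 53*J²)
(-1570 - 2616) + X(59, 20) = (-1570 - 2616) + (59 + 53*20²) = -4186 + (59 + 53*400) = -4186 + (59 + 21200) = -4186 + 21259 = 17073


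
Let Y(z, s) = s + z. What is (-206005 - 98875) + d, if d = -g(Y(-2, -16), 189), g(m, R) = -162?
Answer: -304718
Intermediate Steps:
d = 162 (d = -1*(-162) = 162)
(-206005 - 98875) + d = (-206005 - 98875) + 162 = -304880 + 162 = -304718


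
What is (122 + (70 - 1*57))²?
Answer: 18225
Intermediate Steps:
(122 + (70 - 1*57))² = (122 + (70 - 57))² = (122 + 13)² = 135² = 18225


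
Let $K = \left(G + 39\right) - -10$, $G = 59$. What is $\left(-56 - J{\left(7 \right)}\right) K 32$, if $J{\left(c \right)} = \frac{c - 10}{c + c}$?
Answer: $- \frac{1349568}{7} \approx -1.928 \cdot 10^{5}$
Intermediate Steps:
$J{\left(c \right)} = \frac{-10 + c}{2 c}$
$K = 108$ ($K = \left(59 + 39\right) - -10 = 98 + \left(-16 + 26\right) = 98 + 10 = 108$)
$\left(-56 - J{\left(7 \right)}\right) K 32 = \left(-56 - \frac{-10 + 7}{2 \cdot 7}\right) 108 \cdot 32 = \left(-56 - \frac{1}{2} \cdot \frac{1}{7} \left(-3\right)\right) 108 \cdot 32 = \left(-56 - - \frac{3}{14}\right) 108 \cdot 32 = \left(-56 + \frac{3}{14}\right) 108 \cdot 32 = \left(- \frac{781}{14}\right) 108 \cdot 32 = \left(- \frac{42174}{7}\right) 32 = - \frac{1349568}{7}$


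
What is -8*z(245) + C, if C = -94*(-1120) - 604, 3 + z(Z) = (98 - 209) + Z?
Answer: 103628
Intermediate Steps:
z(Z) = -114 + Z (z(Z) = -3 + ((98 - 209) + Z) = -3 + (-111 + Z) = -114 + Z)
C = 104676 (C = 105280 - 604 = 104676)
-8*z(245) + C = -8*(-114 + 245) + 104676 = -8*131 + 104676 = -1048 + 104676 = 103628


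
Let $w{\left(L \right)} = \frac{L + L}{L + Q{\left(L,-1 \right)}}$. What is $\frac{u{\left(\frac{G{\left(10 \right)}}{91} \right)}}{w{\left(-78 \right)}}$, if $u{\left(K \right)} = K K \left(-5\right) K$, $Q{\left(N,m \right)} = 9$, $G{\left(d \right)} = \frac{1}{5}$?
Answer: $- \frac{23}{979642300} \approx -2.3478 \cdot 10^{-8}$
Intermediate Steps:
$G{\left(d \right)} = \frac{1}{5}$
$w{\left(L \right)} = \frac{2 L}{9 + L}$ ($w{\left(L \right)} = \frac{L + L}{L + 9} = \frac{2 L}{9 + L}$)
$u{\left(K \right)} = - 5 K^{3}$ ($u{\left(K \right)} = K \left(- 5 K\right) K = - 5 K^{2} K = - 5 K^{3}$)
$\frac{u{\left(\frac{G{\left(10 \right)}}{91} \right)}}{w{\left(-78 \right)}} = \frac{\left(-5\right) \left(\frac{1}{5 \cdot 91}\right)^{3}}{2 \left(-78\right) \frac{1}{9 - 78}} = \frac{\left(-5\right) \left(\frac{1}{5} \cdot \frac{1}{91}\right)^{3}}{2 \left(-78\right) \frac{1}{-69}} = \frac{\left(-5\right) \left(\frac{1}{455}\right)^{3}}{2 \left(-78\right) \left(- \frac{1}{69}\right)} = \frac{\left(-5\right) \frac{1}{94196375}}{\frac{52}{23}} = \left(- \frac{1}{18839275}\right) \frac{23}{52} = - \frac{23}{979642300}$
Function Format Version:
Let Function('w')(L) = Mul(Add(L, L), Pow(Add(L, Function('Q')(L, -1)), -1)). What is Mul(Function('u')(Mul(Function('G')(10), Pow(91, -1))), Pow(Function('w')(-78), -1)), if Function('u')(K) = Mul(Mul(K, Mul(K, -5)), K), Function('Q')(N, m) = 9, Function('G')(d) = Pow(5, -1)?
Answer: Rational(-23, 979642300) ≈ -2.3478e-8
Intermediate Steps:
Function('G')(d) = Rational(1, 5)
Function('w')(L) = Mul(2, L, Pow(Add(9, L), -1)) (Function('w')(L) = Mul(Add(L, L), Pow(Add(L, 9), -1)) = Mul(Mul(2, L), Pow(Add(9, L), -1)) = Mul(2, L, Pow(Add(9, L), -1)))
Function('u')(K) = Mul(-5, Pow(K, 3)) (Function('u')(K) = Mul(Mul(K, Mul(-5, K)), K) = Mul(Mul(-5, Pow(K, 2)), K) = Mul(-5, Pow(K, 3)))
Mul(Function('u')(Mul(Function('G')(10), Pow(91, -1))), Pow(Function('w')(-78), -1)) = Mul(Mul(-5, Pow(Mul(Rational(1, 5), Pow(91, -1)), 3)), Pow(Mul(2, -78, Pow(Add(9, -78), -1)), -1)) = Mul(Mul(-5, Pow(Mul(Rational(1, 5), Rational(1, 91)), 3)), Pow(Mul(2, -78, Pow(-69, -1)), -1)) = Mul(Mul(-5, Pow(Rational(1, 455), 3)), Pow(Mul(2, -78, Rational(-1, 69)), -1)) = Mul(Mul(-5, Rational(1, 94196375)), Pow(Rational(52, 23), -1)) = Mul(Rational(-1, 18839275), Rational(23, 52)) = Rational(-23, 979642300)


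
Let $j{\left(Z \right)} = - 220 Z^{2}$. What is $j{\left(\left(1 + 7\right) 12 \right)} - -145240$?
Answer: $-1882280$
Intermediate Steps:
$j{\left(\left(1 + 7\right) 12 \right)} - -145240 = - 220 \left(\left(1 + 7\right) 12\right)^{2} - -145240 = - 220 \left(8 \cdot 12\right)^{2} + 145240 = - 220 \cdot 96^{2} + 145240 = \left(-220\right) 9216 + 145240 = -2027520 + 145240 = -1882280$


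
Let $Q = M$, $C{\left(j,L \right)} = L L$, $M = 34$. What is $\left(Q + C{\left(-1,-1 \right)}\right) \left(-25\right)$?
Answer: $-875$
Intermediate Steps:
$C{\left(j,L \right)} = L^{2}$
$Q = 34$
$\left(Q + C{\left(-1,-1 \right)}\right) \left(-25\right) = \left(34 + \left(-1\right)^{2}\right) \left(-25\right) = \left(34 + 1\right) \left(-25\right) = 35 \left(-25\right) = -875$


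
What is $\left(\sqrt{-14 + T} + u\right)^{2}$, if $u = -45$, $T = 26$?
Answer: $2037 - 180 \sqrt{3} \approx 1725.2$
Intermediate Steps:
$\left(\sqrt{-14 + T} + u\right)^{2} = \left(\sqrt{-14 + 26} - 45\right)^{2} = \left(\sqrt{12} - 45\right)^{2} = \left(2 \sqrt{3} - 45\right)^{2} = \left(-45 + 2 \sqrt{3}\right)^{2}$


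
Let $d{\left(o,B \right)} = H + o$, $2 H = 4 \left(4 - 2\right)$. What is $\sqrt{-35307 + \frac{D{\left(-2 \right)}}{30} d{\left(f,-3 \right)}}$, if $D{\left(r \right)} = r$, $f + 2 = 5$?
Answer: $\frac{2 i \sqrt{1986045}}{15} \approx 187.9 i$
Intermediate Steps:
$H = 4$ ($H = \frac{4 \left(4 - 2\right)}{2} = \frac{4 \cdot 2}{2} = \frac{1}{2} \cdot 8 = 4$)
$f = 3$ ($f = -2 + 5 = 3$)
$d{\left(o,B \right)} = 4 + o$
$\sqrt{-35307 + \frac{D{\left(-2 \right)}}{30} d{\left(f,-3 \right)}} = \sqrt{-35307 + - \frac{2}{30} \left(4 + 3\right)} = \sqrt{-35307 + \left(-2\right) \frac{1}{30} \cdot 7} = \sqrt{-35307 - \frac{7}{15}} = \sqrt{- \frac{529612}{15}} = \frac{2 i \sqrt{1986045}}{15}$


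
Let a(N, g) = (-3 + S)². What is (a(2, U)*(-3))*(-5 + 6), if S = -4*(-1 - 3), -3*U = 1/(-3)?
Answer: -507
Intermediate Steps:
U = ⅑ (U = -⅓/(-3) = -⅓*(-⅓) = ⅑ ≈ 0.11111)
S = 16 (S = -4*(-4) = 16)
a(N, g) = 169 (a(N, g) = (-3 + 16)² = 13² = 169)
(a(2, U)*(-3))*(-5 + 6) = (169*(-3))*(-5 + 6) = -507*1 = -507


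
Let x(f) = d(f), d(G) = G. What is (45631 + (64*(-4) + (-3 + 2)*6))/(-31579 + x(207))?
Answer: -45369/31372 ≈ -1.4462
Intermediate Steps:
x(f) = f
(45631 + (64*(-4) + (-3 + 2)*6))/(-31579 + x(207)) = (45631 + (64*(-4) + (-3 + 2)*6))/(-31579 + 207) = (45631 + (-256 - 1*6))/(-31372) = (45631 + (-256 - 6))*(-1/31372) = (45631 - 262)*(-1/31372) = 45369*(-1/31372) = -45369/31372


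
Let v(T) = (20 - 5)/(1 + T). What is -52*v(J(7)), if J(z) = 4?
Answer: -156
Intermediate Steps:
v(T) = 15/(1 + T)
-52*v(J(7)) = -780/(1 + 4) = -780/5 = -52*3 = -156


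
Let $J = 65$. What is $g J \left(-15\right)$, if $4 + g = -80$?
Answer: $81900$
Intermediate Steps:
$g = -84$ ($g = -4 - 80 = -84$)
$g J \left(-15\right) = \left(-84\right) 65 \left(-15\right) = \left(-5460\right) \left(-15\right) = 81900$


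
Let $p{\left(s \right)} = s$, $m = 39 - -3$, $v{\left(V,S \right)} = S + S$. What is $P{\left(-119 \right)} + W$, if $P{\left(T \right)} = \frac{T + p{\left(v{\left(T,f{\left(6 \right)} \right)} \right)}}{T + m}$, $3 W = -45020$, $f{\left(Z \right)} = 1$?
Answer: $- \frac{3466189}{231} \approx -15005.0$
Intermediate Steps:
$v{\left(V,S \right)} = 2 S$
$m = 42$ ($m = 39 + 3 = 42$)
$W = - \frac{45020}{3}$ ($W = \frac{1}{3} \left(-45020\right) = - \frac{45020}{3} \approx -15007.0$)
$P{\left(T \right)} = \frac{2 + T}{42 + T}$ ($P{\left(T \right)} = \frac{T + 2 \cdot 1}{T + 42} = \frac{T + 2}{42 + T} = \frac{2 + T}{42 + T}$)
$P{\left(-119 \right)} + W = \frac{2 - 119}{42 - 119} - \frac{45020}{3} = \frac{1}{-77} \left(-117\right) - \frac{45020}{3} = \left(- \frac{1}{77}\right) \left(-117\right) - \frac{45020}{3} = \frac{117}{77} - \frac{45020}{3} = - \frac{3466189}{231}$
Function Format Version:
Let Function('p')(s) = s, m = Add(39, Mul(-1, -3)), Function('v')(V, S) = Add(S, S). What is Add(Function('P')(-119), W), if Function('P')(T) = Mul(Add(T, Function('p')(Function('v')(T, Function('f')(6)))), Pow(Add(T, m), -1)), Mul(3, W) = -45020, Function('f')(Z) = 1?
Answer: Rational(-3466189, 231) ≈ -15005.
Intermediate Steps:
Function('v')(V, S) = Mul(2, S)
m = 42 (m = Add(39, 3) = 42)
W = Rational(-45020, 3) (W = Mul(Rational(1, 3), -45020) = Rational(-45020, 3) ≈ -15007.)
Function('P')(T) = Mul(Pow(Add(42, T), -1), Add(2, T)) (Function('P')(T) = Mul(Add(T, Mul(2, 1)), Pow(Add(T, 42), -1)) = Mul(Add(T, 2), Pow(Add(42, T), -1)) = Mul(Add(2, T), Pow(Add(42, T), -1)) = Mul(Pow(Add(42, T), -1), Add(2, T)))
Add(Function('P')(-119), W) = Add(Mul(Pow(Add(42, -119), -1), Add(2, -119)), Rational(-45020, 3)) = Add(Mul(Pow(-77, -1), -117), Rational(-45020, 3)) = Add(Mul(Rational(-1, 77), -117), Rational(-45020, 3)) = Add(Rational(117, 77), Rational(-45020, 3)) = Rational(-3466189, 231)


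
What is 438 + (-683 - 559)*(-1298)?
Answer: 1612554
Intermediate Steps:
438 + (-683 - 559)*(-1298) = 438 - 1242*(-1298) = 438 + 1612116 = 1612554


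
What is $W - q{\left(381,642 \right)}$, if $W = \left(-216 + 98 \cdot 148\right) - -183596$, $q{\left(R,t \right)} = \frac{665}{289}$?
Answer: $\frac{57187811}{289} \approx 1.9788 \cdot 10^{5}$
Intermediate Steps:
$q{\left(R,t \right)} = \frac{665}{289}$ ($q{\left(R,t \right)} = 665 \cdot \frac{1}{289} = \frac{665}{289}$)
$W = 197884$ ($W = \left(-216 + 14504\right) + 183596 = 14288 + 183596 = 197884$)
$W - q{\left(381,642 \right)} = 197884 - \frac{665}{289} = \frac{57187811}{289}$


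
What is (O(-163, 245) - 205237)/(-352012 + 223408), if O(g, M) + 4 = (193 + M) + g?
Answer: 34161/21434 ≈ 1.5938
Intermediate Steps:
O(g, M) = 189 + M + g (O(g, M) = -4 + ((193 + M) + g) = -4 + (193 + M + g) = 189 + M + g)
(O(-163, 245) - 205237)/(-352012 + 223408) = ((189 + 245 - 163) - 205237)/(-352012 + 223408) = (271 - 205237)/(-128604) = -204966*(-1/128604) = 34161/21434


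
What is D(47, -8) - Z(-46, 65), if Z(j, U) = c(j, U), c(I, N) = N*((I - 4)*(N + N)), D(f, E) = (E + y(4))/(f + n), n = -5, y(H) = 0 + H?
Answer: 8872498/21 ≈ 4.2250e+5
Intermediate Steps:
y(H) = H
D(f, E) = (4 + E)/(-5 + f) (D(f, E) = (E + 4)/(f - 5) = (4 + E)/(-5 + f))
c(I, N) = 2*N²*(-4 + I) (c(I, N) = N*((-4 + I)*(2*N)) = N*(2*N*(-4 + I)) = 2*N²*(-4 + I))
Z(j, U) = 2*U²*(-4 + j)
D(47, -8) - Z(-46, 65) = (4 - 8)/(-5 + 47) - 2*65²*(-4 - 46) = -4/42 - 2*4225*(-50) = (1/42)*(-4) - 1*(-422500) = -2/21 + 422500 = 8872498/21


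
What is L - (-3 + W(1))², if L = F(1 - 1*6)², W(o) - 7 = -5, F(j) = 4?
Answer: 15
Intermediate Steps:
W(o) = 2 (W(o) = 7 - 5 = 2)
L = 16 (L = 4² = 16)
L - (-3 + W(1))² = 16 - (-3 + 2)² = 16 - 1*(-1)² = 16 - 1*1 = 16 - 1 = 15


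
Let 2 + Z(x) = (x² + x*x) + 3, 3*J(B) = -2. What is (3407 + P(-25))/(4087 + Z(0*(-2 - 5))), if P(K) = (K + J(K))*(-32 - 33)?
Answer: 7613/6132 ≈ 1.2415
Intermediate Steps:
J(B) = -⅔ (J(B) = (⅓)*(-2) = -⅔)
Z(x) = 1 + 2*x² (Z(x) = -2 + ((x² + x*x) + 3) = -2 + ((x² + x²) + 3) = -2 + (2*x² + 3) = -2 + (3 + 2*x²) = 1 + 2*x²)
P(K) = 130/3 - 65*K (P(K) = (K - ⅔)*(-32 - 33) = (-⅔ + K)*(-65) = 130/3 - 65*K)
(3407 + P(-25))/(4087 + Z(0*(-2 - 5))) = (3407 + (130/3 - 65*(-25)))/(4087 + (1 + 2*(0*(-2 - 5))²)) = (3407 + (130/3 + 1625))/(4087 + (1 + 2*(0*(-7))²)) = (3407 + 5005/3)/(4087 + (1 + 2*0²)) = 15226/(3*(4087 + (1 + 2*0))) = 15226/(3*(4087 + (1 + 0))) = 15226/(3*(4087 + 1)) = (15226/3)/4088 = (15226/3)*(1/4088) = 7613/6132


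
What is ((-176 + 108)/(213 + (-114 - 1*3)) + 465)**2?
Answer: 124166449/576 ≈ 2.1557e+5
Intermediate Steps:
((-176 + 108)/(213 + (-114 - 1*3)) + 465)**2 = (-68/(213 + (-114 - 3)) + 465)**2 = (-68/(213 - 117) + 465)**2 = (-68/96 + 465)**2 = (-68*1/96 + 465)**2 = (-17/24 + 465)**2 = (11143/24)**2 = 124166449/576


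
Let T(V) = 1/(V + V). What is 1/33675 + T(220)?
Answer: 6823/2963400 ≈ 0.0023024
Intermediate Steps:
T(V) = 1/(2*V)
1/33675 + T(220) = 1/33675 + (1/2)/220 = 1/33675 + (1/2)*(1/220) = 1/33675 + 1/440 = 6823/2963400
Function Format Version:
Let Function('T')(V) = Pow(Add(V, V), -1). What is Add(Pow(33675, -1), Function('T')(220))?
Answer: Rational(6823, 2963400) ≈ 0.0023024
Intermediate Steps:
Function('T')(V) = Mul(Rational(1, 2), Pow(V, -1)) (Function('T')(V) = Pow(Mul(2, V), -1) = Mul(Rational(1, 2), Pow(V, -1)))
Add(Pow(33675, -1), Function('T')(220)) = Add(Pow(33675, -1), Mul(Rational(1, 2), Pow(220, -1))) = Add(Rational(1, 33675), Mul(Rational(1, 2), Rational(1, 220))) = Add(Rational(1, 33675), Rational(1, 440)) = Rational(6823, 2963400)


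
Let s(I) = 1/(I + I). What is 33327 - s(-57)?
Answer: 3799279/114 ≈ 33327.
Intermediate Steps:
s(I) = 1/(2*I)
33327 - s(-57) = 33327 - 1/(2*(-57)) = 33327 - (-1)/(2*57) = 33327 - 1*(-1/114) = 33327 + 1/114 = 3799279/114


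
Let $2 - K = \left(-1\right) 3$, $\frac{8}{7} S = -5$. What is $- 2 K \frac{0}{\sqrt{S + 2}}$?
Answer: $0$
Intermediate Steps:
$S = - \frac{35}{8}$ ($S = \frac{7}{8} \left(-5\right) = - \frac{35}{8} \approx -4.375$)
$K = 5$ ($K = 2 - \left(-1\right) 3 = 2 - -3 = 2 + 3 = 5$)
$- 2 K \frac{0}{\sqrt{S + 2}} = \left(-2\right) 5 \frac{0}{\sqrt{- \frac{35}{8} + 2}} = - 10 \frac{0}{\sqrt{- \frac{19}{8}}} = - 10 \frac{0}{\frac{1}{4} i \sqrt{38}} = - 10 \cdot 0 \left(- \frac{2 i \sqrt{38}}{19}\right) = \left(-10\right) 0 = 0$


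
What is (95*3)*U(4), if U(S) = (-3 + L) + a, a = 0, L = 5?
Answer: 570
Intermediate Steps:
U(S) = 2 (U(S) = (-3 + 5) + 0 = 2 + 0 = 2)
(95*3)*U(4) = (95*3)*2 = 285*2 = 570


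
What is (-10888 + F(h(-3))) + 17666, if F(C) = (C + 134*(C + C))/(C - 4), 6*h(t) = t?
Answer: 61271/9 ≈ 6807.9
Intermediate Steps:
h(t) = t/6
F(C) = 269*C/(-4 + C) (F(C) = (C + 134*(2*C))/(-4 + C) = (C + 268*C)/(-4 + C) = (269*C)/(-4 + C) = 269*C/(-4 + C))
(-10888 + F(h(-3))) + 17666 = (-10888 + 269*((⅙)*(-3))/(-4 + (⅙)*(-3))) + 17666 = (-10888 + 269*(-½)/(-4 - ½)) + 17666 = (-10888 + 269*(-½)/(-9/2)) + 17666 = (-10888 + 269*(-½)*(-2/9)) + 17666 = (-10888 + 269/9) + 17666 = -97723/9 + 17666 = 61271/9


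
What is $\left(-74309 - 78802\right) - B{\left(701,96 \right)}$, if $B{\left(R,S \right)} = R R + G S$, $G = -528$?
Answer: $-593824$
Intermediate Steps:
$B{\left(R,S \right)} = R^{2} - 528 S$ ($B{\left(R,S \right)} = R R - 528 S = R^{2} - 528 S$)
$\left(-74309 - 78802\right) - B{\left(701,96 \right)} = \left(-74309 - 78802\right) - \left(701^{2} - 50688\right) = -153111 - \left(491401 - 50688\right) = -153111 - 440713 = -593824$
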